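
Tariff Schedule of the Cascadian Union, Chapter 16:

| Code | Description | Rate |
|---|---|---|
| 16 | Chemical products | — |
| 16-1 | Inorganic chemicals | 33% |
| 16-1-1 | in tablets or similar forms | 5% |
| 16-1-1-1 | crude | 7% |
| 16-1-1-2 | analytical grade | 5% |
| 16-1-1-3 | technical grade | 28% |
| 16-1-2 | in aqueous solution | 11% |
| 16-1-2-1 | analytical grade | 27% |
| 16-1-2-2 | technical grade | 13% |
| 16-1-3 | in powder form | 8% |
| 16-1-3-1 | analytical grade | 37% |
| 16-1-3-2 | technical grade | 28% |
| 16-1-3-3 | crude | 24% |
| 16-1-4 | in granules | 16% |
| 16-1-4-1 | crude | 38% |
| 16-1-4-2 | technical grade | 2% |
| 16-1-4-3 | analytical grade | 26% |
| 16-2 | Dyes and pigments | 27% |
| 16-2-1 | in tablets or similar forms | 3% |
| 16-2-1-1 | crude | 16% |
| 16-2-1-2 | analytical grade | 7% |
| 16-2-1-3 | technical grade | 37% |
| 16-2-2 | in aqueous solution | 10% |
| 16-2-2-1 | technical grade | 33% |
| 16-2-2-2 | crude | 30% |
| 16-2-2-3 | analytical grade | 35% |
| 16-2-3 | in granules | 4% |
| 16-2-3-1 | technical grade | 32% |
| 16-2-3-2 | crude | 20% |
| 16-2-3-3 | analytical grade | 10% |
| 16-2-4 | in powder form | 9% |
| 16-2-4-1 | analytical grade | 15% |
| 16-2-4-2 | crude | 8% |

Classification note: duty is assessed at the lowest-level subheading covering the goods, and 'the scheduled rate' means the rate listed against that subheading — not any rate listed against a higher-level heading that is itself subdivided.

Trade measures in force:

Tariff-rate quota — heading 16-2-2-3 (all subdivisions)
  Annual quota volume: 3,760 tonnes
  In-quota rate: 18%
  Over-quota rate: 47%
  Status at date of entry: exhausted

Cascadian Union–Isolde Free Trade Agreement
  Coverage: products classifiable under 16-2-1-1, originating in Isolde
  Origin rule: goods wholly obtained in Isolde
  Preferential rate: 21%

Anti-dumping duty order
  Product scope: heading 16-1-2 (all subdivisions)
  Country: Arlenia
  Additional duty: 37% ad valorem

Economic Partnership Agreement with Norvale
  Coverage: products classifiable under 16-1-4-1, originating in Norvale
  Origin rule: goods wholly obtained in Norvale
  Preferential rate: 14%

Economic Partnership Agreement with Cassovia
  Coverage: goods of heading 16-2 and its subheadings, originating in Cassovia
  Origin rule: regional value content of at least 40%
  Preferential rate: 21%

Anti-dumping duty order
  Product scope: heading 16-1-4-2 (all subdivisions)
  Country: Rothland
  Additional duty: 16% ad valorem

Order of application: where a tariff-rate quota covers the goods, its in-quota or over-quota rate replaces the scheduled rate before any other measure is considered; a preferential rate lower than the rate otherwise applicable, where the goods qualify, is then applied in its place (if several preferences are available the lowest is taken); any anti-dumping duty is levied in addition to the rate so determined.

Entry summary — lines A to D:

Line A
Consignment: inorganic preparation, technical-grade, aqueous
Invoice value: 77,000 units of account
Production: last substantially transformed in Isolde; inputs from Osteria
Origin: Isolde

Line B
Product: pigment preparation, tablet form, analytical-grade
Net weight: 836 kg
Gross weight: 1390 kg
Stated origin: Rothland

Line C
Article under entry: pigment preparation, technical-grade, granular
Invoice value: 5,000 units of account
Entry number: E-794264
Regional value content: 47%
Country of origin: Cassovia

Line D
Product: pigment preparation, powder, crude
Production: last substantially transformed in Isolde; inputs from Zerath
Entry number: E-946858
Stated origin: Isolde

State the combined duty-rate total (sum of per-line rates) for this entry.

Line A: inorganic → 16-1; aqueous → 16-1-2; technical-grade → 16-1-2-2. Scheduled 13%. Isolde agreement on 16-2-1-1: 16-1-2-2 not covered. → 13%.
Line B: pigment → 16-2; tablet form → 16-2-1; analytical-grade → 16-2-1-2. Scheduled 7%. No special measure applies. → 7%.
Line C: pigment → 16-2; granular → 16-2-3; technical-grade → 16-2-3-1. Scheduled 32%. Cassovia agreement on 16-2: RVC ≥ 40% → 21% available; preferential 21%. → 21%.
Line D: pigment → 16-2; powder → 16-2-4; crude → 16-2-4-2. Scheduled 8%. Isolde agreement on 16-2-1-1: 16-2-4-2 not covered. → 8%.
Sum: 13% + 7% + 21% + 8% = 49%.

49%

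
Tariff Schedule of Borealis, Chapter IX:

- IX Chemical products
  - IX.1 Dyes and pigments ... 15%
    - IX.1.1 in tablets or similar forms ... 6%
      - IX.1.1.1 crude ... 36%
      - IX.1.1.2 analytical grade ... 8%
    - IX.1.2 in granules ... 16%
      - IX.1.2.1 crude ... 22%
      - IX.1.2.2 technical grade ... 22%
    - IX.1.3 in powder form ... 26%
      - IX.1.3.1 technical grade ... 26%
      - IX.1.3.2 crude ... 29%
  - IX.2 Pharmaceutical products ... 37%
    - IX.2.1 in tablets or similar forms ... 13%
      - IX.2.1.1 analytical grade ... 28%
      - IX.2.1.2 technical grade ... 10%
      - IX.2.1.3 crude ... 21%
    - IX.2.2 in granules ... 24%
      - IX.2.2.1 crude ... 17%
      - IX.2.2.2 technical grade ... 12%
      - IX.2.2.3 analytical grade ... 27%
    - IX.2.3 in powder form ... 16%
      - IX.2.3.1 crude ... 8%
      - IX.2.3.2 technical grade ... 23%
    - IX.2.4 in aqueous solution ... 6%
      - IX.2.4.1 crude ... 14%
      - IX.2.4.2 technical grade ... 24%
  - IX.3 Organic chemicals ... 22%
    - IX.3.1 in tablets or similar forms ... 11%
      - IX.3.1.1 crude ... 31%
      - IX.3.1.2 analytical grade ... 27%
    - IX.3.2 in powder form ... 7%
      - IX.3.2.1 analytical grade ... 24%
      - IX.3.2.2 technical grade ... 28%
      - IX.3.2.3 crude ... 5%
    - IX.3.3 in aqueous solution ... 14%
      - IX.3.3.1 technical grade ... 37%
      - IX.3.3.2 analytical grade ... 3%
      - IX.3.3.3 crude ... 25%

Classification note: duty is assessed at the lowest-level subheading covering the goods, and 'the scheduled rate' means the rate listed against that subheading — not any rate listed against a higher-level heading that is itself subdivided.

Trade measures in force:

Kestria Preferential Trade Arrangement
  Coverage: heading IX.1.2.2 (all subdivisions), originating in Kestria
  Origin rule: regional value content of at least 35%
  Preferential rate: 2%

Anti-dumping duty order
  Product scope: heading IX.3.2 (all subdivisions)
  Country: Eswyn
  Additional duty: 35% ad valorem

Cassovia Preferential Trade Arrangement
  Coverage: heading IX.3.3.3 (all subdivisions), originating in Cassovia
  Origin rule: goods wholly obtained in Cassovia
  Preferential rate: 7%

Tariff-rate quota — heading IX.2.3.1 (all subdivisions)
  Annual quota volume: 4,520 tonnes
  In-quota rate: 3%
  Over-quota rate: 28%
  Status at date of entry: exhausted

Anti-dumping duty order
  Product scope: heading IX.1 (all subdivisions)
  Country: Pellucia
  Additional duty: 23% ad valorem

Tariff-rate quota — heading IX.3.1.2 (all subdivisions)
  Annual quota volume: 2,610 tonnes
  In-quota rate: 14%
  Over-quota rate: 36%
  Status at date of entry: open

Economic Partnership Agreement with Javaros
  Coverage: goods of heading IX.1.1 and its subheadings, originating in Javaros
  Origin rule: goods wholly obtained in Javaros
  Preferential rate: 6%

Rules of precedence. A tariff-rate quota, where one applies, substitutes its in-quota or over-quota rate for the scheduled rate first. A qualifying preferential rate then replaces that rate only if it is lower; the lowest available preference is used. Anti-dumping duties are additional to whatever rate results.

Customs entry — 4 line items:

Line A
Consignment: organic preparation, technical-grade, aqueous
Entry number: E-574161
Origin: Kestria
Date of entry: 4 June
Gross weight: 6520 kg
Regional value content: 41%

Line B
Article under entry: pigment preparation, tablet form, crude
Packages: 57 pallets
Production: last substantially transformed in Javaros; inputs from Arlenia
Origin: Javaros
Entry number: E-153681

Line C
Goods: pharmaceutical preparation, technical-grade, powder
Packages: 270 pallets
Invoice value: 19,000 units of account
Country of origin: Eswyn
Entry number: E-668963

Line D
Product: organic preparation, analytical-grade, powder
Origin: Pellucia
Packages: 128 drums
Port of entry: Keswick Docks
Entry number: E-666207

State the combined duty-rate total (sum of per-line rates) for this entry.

Line A: organic → IX.3; aqueous → IX.3.3; technical-grade → IX.3.3.1. Scheduled 37%. Kestria agreement on IX.1.2.2: IX.3.3.1 not covered. → 37%.
Line B: pigment → IX.1; tablet form → IX.1.1; crude → IX.1.1.1. Scheduled 36%. Javaros agreement on IX.1.1: not wholly obtained. → 36%.
Line C: pharmaceutical → IX.2; powder → IX.2.3; technical-grade → IX.2.3.2. Scheduled 23%. No special measure applies. → 23%.
Line D: organic → IX.3; powder → IX.3.2; analytical-grade → IX.3.2.1. Scheduled 24%. No special measure applies. → 24%.
Sum: 37% + 36% + 23% + 24% = 120%.

120%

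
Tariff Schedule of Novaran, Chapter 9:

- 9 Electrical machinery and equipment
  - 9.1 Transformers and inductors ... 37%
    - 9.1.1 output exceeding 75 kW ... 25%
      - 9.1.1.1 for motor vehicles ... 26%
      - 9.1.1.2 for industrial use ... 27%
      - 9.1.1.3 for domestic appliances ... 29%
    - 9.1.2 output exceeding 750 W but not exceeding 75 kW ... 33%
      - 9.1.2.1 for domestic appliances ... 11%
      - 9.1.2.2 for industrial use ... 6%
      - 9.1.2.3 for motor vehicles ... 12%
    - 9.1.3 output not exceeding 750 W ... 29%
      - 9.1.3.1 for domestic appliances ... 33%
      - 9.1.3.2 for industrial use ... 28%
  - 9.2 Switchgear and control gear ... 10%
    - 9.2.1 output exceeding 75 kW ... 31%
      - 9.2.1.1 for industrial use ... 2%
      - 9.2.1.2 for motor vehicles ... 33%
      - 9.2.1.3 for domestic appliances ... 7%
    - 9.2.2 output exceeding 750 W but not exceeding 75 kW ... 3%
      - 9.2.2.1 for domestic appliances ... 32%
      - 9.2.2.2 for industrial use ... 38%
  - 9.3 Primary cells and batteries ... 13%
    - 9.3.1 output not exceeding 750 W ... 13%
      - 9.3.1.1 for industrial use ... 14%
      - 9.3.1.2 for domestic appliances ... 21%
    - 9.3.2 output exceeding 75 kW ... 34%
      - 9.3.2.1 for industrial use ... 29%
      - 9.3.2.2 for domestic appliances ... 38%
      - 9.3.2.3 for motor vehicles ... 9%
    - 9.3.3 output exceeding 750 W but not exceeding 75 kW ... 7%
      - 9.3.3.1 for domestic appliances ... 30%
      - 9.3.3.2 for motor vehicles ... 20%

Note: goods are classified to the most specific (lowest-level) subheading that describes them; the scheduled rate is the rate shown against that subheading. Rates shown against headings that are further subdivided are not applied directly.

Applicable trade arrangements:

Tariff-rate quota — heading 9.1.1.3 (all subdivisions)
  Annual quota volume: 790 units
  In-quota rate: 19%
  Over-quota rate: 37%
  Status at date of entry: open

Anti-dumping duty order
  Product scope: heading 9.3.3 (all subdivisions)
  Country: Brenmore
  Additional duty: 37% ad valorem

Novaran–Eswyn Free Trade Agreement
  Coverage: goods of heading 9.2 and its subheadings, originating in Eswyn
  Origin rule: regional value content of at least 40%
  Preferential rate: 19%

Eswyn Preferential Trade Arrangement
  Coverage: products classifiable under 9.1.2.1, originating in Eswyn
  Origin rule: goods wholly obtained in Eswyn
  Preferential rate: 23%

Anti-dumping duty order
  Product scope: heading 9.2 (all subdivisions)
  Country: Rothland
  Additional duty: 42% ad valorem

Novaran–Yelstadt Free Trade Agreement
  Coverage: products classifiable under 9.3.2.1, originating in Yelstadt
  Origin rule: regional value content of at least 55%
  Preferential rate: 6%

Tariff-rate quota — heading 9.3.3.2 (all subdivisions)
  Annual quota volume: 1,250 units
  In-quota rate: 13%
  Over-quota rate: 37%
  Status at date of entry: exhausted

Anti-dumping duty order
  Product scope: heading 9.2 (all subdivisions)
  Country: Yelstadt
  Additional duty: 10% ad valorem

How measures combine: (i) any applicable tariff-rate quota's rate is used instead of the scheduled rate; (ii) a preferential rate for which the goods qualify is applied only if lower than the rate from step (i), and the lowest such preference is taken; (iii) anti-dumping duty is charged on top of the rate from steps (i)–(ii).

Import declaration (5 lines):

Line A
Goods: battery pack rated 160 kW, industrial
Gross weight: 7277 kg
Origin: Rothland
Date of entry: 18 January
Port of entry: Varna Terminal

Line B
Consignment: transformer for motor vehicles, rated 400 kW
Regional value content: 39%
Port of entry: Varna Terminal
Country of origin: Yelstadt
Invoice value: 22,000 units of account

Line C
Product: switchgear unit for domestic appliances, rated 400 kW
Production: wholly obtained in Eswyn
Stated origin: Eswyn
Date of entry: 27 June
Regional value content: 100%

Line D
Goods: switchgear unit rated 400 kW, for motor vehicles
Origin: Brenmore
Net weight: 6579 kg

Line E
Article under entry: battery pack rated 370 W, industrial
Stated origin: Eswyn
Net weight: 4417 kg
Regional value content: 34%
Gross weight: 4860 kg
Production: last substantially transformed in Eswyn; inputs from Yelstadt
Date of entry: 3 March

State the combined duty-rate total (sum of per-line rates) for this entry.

Line A: battery pack → 9.3; rated 160 kW → 9.3.2; industrial → 9.3.2.1. Scheduled 29%. No special measure applies. → 29%.
Line B: transformer → 9.1; rated 400 kW → 9.1.1; for motor vehicles → 9.1.1.1. Scheduled 26%. Yelstadt agreement on 9.3.2.1: 9.1.1.1 not covered. → 26%.
Line C: switchgear unit → 9.2; rated 400 kW → 9.2.1; for domestic appliances → 9.2.1.3. Scheduled 7%. Eswyn agreement on 9.2: RVC ≥ 40% → 19% available; Eswyn agreement on 9.1.2.1: 9.2.1.3 not covered; preference 19% not lower than 7% → no reduction. → 7%.
Line D: switchgear unit → 9.2; rated 400 kW → 9.2.1; for motor vehicles → 9.2.1.2. Scheduled 33%. No special measure applies. → 33%.
Line E: battery pack → 9.3; rated 370 W → 9.3.1; industrial → 9.3.1.1. Scheduled 14%. Eswyn agreement on 9.2: 9.3.1.1 not covered; Eswyn agreement on 9.1.2.1: 9.3.1.1 not covered. → 14%.
Sum: 29% + 26% + 7% + 33% + 14% = 109%.

109%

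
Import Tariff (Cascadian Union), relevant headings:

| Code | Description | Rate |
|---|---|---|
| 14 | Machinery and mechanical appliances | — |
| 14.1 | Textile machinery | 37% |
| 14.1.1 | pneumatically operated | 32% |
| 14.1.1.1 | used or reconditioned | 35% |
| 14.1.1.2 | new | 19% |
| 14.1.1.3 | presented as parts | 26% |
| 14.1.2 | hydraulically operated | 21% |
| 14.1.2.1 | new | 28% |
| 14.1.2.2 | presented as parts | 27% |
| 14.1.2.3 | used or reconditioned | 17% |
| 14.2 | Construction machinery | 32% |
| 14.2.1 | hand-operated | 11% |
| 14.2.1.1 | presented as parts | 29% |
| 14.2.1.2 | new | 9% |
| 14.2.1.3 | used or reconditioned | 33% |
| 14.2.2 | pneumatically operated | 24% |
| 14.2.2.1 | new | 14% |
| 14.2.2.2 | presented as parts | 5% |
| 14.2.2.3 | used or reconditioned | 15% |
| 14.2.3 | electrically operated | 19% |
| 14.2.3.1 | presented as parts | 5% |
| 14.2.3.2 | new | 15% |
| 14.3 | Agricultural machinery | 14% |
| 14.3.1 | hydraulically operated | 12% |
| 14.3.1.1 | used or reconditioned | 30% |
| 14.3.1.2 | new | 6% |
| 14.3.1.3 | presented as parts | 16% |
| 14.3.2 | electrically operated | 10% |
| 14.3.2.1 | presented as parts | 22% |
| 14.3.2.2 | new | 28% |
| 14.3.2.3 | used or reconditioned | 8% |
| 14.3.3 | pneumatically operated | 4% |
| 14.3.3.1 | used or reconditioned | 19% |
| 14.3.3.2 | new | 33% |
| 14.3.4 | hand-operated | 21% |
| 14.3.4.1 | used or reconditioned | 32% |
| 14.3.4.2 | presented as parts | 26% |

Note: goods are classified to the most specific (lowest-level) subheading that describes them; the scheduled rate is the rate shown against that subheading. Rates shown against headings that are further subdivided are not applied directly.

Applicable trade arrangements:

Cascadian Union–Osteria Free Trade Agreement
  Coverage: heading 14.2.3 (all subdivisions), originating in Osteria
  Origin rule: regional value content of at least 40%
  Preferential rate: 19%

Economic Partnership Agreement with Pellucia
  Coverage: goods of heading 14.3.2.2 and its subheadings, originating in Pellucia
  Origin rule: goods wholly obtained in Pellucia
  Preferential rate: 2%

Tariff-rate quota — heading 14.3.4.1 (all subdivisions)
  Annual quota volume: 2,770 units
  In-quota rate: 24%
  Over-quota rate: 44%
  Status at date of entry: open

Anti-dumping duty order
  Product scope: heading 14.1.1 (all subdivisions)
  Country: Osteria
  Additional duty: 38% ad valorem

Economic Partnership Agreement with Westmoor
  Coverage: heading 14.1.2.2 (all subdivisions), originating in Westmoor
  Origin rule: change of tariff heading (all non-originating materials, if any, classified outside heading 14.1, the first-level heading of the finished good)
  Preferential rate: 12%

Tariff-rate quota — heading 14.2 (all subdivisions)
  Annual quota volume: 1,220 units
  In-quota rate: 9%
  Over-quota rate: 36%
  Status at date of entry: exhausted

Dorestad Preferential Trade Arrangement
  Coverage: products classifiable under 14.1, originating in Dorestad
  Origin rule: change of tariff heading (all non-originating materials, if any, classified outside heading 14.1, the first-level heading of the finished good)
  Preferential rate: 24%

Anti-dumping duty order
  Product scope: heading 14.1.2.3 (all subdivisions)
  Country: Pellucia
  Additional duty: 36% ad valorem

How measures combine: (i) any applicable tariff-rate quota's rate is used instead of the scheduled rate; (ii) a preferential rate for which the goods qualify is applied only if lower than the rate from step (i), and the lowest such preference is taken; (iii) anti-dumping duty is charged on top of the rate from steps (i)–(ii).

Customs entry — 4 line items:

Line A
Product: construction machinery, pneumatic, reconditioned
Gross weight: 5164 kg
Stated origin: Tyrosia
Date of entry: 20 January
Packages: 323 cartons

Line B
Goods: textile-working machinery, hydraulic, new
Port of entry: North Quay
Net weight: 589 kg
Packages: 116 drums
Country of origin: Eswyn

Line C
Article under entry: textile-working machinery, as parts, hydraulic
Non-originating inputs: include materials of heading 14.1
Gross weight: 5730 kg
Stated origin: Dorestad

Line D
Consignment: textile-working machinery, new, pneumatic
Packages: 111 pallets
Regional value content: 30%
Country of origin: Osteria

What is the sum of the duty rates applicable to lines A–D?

Line A: construction → 14.2; pneumatic → 14.2.2; reconditioned → 14.2.2.3. Scheduled 15%. quota on 14.2 exhausted → over-quota 36%. → 36%.
Line B: textile-working → 14.1; hydraulic → 14.1.2; new → 14.1.2.1. Scheduled 28%. No special measure applies. → 28%.
Line C: textile-working → 14.1; hydraulic → 14.1.2; as parts → 14.1.2.2. Scheduled 27%. Dorestad agreement on 14.1: CTH not met. → 27%.
Line D: textile-working → 14.1; pneumatic → 14.1.1; new → 14.1.1.2. Scheduled 19%. Osteria agreement on 14.2.3: 14.1.1.2 not covered; anti-dumping (Osteria, 14.1.1): +38%; total 19% + 38% = 57%. → 57%.
Sum: 36% + 28% + 27% + 57% = 148%.

148%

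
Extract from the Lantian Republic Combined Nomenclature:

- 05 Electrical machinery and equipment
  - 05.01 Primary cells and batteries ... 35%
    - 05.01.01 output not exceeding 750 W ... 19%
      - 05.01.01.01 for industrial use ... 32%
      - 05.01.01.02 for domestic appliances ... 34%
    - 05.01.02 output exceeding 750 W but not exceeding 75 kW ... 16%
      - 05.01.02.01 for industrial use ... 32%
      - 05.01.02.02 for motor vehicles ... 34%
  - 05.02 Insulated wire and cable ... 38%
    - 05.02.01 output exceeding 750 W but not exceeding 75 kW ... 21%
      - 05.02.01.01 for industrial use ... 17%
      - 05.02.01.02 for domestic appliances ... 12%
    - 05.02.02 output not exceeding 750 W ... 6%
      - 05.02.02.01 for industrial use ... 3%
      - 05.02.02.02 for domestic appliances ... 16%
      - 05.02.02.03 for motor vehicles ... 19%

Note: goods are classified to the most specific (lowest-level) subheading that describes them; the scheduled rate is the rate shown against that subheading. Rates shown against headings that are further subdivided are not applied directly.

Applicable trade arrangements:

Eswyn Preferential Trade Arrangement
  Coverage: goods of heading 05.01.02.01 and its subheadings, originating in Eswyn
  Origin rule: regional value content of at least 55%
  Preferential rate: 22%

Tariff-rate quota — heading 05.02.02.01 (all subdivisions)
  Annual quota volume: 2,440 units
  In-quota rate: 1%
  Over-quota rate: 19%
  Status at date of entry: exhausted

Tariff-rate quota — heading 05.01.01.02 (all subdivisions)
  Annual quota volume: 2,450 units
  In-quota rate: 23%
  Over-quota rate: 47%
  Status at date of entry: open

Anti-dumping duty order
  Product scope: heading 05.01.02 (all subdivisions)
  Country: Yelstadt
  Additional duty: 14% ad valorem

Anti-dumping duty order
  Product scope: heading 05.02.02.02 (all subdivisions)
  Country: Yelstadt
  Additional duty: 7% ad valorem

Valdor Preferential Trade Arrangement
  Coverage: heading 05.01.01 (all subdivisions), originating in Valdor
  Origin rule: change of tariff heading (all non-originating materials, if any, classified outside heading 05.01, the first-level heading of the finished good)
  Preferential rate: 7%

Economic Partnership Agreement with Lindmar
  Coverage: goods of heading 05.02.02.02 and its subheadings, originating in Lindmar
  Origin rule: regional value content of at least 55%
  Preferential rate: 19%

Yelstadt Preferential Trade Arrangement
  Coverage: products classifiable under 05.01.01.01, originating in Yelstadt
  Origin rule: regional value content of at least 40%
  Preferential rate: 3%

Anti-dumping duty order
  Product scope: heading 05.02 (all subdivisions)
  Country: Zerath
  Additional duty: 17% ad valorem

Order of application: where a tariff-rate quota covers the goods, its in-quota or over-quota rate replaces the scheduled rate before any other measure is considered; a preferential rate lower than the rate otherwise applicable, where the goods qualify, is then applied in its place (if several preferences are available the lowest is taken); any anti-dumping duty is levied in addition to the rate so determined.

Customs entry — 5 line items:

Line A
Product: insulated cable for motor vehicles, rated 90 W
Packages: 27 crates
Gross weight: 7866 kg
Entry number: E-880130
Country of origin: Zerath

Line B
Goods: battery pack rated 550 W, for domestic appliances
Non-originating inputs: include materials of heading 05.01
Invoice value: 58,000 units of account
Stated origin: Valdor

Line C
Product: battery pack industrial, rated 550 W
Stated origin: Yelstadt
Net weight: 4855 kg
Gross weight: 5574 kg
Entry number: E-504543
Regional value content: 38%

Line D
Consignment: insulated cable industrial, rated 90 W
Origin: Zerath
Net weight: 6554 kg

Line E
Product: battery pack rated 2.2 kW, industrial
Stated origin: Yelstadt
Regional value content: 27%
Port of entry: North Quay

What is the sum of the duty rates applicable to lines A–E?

173%

Line A: insulated cable → 05.02; rated 90 W → 05.02.02; for motor vehicles → 05.02.02.03. Scheduled 19%. anti-dumping (Zerath, 05.02): +17%; total 19% + 17% = 36%. → 36%.
Line B: battery pack → 05.01; rated 550 W → 05.01.01; for domestic appliances → 05.01.01.02. Scheduled 34%. quota on 05.01.01.02 open → in-quota 23%; Valdor agreement on 05.01.01: CTH not met. → 23%.
Line C: battery pack → 05.01; rated 550 W → 05.01.01; industrial → 05.01.01.01. Scheduled 32%. Yelstadt agreement on 05.01.01.01: RVC < 40%. → 32%.
Line D: insulated cable → 05.02; rated 90 W → 05.02.02; industrial → 05.02.02.01. Scheduled 3%. quota on 05.02.02.01 exhausted → over-quota 19%; anti-dumping (Zerath, 05.02): +17%; total 19% + 17% = 36%. → 36%.
Line E: battery pack → 05.01; rated 2.2 kW → 05.01.02; industrial → 05.01.02.01. Scheduled 32%. Yelstadt agreement on 05.01.01.01: 05.01.02.01 not covered; anti-dumping (Yelstadt, 05.01.02): +14%; total 32% + 14% = 46%. → 46%.
Sum: 36% + 23% + 32% + 36% + 46% = 173%.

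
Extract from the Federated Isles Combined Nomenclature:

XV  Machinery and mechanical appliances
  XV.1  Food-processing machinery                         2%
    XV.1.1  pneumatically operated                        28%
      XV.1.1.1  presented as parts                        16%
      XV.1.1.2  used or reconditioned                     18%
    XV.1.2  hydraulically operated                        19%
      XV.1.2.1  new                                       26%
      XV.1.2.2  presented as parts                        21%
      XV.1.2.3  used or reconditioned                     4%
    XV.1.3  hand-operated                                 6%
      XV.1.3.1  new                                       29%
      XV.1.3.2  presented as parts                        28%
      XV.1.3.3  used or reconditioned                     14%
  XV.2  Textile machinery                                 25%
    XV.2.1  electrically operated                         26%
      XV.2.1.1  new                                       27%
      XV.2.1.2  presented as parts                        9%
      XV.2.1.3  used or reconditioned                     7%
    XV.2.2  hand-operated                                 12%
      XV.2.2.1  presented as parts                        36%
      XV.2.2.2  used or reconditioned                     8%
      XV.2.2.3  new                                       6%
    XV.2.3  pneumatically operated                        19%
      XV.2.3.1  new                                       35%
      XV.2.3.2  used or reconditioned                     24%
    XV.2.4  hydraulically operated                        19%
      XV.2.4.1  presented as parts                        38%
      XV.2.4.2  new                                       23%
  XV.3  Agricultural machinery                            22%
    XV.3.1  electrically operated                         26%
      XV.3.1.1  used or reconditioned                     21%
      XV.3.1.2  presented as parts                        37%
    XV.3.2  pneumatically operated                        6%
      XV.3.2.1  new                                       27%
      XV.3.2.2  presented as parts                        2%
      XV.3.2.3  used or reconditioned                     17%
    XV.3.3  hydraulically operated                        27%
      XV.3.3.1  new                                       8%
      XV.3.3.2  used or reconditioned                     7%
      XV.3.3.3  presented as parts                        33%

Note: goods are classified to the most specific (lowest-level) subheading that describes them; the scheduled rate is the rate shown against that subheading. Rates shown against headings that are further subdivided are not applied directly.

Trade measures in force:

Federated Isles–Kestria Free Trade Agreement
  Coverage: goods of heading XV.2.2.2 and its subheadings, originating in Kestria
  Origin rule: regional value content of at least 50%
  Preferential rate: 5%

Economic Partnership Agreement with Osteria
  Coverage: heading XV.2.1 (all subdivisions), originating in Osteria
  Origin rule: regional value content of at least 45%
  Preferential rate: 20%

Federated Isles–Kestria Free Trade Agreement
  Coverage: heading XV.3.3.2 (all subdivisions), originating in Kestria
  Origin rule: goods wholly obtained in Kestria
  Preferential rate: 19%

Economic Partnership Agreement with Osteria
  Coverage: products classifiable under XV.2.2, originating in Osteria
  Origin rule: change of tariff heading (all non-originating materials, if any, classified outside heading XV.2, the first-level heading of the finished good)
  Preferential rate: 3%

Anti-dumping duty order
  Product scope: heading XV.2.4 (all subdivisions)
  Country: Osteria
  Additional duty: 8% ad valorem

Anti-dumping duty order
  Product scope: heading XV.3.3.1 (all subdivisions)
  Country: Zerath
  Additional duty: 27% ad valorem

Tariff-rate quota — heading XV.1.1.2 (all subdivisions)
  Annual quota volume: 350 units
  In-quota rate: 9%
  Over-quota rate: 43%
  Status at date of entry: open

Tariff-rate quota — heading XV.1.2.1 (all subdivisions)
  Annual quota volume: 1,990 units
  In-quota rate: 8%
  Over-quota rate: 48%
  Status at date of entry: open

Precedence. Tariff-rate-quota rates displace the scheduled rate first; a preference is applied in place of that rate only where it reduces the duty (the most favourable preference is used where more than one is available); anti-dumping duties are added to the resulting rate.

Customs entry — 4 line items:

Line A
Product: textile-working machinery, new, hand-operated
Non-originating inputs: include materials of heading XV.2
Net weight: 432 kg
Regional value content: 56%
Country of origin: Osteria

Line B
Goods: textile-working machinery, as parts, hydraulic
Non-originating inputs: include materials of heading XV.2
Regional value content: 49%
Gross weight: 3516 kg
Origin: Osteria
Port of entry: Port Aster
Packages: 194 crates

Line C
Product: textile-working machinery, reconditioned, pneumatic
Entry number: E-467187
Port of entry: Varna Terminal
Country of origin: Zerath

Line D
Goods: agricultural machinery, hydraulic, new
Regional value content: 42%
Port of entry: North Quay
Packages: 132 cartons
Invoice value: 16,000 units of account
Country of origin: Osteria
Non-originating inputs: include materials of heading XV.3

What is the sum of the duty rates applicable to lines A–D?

Line A: textile-working → XV.2; hand-operated → XV.2.2; new → XV.2.2.3. Scheduled 6%. Osteria agreement on XV.2.1: XV.2.2.3 not covered; Osteria agreement on XV.2.2: CTH not met. → 6%.
Line B: textile-working → XV.2; hydraulic → XV.2.4; as parts → XV.2.4.1. Scheduled 38%. Osteria agreement on XV.2.1: XV.2.4.1 not covered; Osteria agreement on XV.2.2: XV.2.4.1 not covered; anti-dumping (Osteria, XV.2.4): +8%; total 38% + 8% = 46%. → 46%.
Line C: textile-working → XV.2; pneumatic → XV.2.3; reconditioned → XV.2.3.2. Scheduled 24%. No special measure applies. → 24%.
Line D: agricultural → XV.3; hydraulic → XV.3.3; new → XV.3.3.1. Scheduled 8%. Osteria agreement on XV.2.1: XV.3.3.1 not covered; Osteria agreement on XV.2.2: XV.3.3.1 not covered. → 8%.
Sum: 6% + 46% + 24% + 8% = 84%.

84%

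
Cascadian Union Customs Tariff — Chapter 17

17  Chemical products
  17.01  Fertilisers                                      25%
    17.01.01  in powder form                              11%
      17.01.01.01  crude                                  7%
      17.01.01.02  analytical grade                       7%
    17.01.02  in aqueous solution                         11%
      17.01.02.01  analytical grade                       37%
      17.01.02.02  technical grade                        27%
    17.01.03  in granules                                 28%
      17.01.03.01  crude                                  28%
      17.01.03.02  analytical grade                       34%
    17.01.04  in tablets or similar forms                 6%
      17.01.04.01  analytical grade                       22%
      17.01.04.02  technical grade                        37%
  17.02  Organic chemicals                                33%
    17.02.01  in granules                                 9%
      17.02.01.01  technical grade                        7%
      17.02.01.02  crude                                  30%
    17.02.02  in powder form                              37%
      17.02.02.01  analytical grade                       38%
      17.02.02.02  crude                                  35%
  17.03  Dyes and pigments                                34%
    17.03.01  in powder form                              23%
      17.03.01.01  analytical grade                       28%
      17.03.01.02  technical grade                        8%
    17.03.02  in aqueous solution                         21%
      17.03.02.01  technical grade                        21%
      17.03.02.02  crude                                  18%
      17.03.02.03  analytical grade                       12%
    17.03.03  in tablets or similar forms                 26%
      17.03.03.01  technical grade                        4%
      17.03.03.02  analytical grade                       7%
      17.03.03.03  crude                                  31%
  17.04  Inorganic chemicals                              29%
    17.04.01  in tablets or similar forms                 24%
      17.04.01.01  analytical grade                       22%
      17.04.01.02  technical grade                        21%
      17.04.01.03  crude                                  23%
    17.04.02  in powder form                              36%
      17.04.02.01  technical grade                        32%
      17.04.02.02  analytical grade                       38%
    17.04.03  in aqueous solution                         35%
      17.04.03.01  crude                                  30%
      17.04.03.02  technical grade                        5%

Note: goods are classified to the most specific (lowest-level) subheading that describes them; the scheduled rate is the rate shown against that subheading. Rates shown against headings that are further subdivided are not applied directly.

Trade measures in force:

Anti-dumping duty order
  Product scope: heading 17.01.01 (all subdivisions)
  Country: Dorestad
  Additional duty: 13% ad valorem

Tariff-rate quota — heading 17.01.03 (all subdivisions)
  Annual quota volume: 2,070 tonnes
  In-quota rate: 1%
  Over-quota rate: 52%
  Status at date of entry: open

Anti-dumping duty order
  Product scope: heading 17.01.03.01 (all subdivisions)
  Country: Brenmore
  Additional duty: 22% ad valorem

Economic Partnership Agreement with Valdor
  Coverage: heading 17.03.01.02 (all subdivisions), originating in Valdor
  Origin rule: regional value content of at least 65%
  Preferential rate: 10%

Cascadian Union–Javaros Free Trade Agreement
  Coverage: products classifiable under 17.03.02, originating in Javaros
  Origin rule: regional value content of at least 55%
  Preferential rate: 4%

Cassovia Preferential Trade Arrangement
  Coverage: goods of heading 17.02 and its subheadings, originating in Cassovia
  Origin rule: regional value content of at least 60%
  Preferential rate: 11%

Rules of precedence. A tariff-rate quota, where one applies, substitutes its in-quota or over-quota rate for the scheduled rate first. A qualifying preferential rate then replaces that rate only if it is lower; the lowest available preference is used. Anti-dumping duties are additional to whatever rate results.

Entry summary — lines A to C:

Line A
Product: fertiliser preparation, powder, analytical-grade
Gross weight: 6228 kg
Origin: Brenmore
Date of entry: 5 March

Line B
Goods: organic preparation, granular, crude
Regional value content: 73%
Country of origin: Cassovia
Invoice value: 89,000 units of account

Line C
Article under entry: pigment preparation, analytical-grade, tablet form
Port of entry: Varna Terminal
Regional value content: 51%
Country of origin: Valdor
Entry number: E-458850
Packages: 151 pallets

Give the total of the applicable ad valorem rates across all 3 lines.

25%

Line A: fertiliser → 17.01; powder → 17.01.01; analytical-grade → 17.01.01.02. Scheduled 7%. No special measure applies. → 7%.
Line B: organic → 17.02; granular → 17.02.01; crude → 17.02.01.02. Scheduled 30%. Cassovia agreement on 17.02: RVC ≥ 60% → 11% available; preferential 11%. → 11%.
Line C: pigment → 17.03; tablet form → 17.03.03; analytical-grade → 17.03.03.02. Scheduled 7%. Valdor agreement on 17.03.01.02: 17.03.03.02 not covered. → 7%.
Sum: 7% + 11% + 7% = 25%.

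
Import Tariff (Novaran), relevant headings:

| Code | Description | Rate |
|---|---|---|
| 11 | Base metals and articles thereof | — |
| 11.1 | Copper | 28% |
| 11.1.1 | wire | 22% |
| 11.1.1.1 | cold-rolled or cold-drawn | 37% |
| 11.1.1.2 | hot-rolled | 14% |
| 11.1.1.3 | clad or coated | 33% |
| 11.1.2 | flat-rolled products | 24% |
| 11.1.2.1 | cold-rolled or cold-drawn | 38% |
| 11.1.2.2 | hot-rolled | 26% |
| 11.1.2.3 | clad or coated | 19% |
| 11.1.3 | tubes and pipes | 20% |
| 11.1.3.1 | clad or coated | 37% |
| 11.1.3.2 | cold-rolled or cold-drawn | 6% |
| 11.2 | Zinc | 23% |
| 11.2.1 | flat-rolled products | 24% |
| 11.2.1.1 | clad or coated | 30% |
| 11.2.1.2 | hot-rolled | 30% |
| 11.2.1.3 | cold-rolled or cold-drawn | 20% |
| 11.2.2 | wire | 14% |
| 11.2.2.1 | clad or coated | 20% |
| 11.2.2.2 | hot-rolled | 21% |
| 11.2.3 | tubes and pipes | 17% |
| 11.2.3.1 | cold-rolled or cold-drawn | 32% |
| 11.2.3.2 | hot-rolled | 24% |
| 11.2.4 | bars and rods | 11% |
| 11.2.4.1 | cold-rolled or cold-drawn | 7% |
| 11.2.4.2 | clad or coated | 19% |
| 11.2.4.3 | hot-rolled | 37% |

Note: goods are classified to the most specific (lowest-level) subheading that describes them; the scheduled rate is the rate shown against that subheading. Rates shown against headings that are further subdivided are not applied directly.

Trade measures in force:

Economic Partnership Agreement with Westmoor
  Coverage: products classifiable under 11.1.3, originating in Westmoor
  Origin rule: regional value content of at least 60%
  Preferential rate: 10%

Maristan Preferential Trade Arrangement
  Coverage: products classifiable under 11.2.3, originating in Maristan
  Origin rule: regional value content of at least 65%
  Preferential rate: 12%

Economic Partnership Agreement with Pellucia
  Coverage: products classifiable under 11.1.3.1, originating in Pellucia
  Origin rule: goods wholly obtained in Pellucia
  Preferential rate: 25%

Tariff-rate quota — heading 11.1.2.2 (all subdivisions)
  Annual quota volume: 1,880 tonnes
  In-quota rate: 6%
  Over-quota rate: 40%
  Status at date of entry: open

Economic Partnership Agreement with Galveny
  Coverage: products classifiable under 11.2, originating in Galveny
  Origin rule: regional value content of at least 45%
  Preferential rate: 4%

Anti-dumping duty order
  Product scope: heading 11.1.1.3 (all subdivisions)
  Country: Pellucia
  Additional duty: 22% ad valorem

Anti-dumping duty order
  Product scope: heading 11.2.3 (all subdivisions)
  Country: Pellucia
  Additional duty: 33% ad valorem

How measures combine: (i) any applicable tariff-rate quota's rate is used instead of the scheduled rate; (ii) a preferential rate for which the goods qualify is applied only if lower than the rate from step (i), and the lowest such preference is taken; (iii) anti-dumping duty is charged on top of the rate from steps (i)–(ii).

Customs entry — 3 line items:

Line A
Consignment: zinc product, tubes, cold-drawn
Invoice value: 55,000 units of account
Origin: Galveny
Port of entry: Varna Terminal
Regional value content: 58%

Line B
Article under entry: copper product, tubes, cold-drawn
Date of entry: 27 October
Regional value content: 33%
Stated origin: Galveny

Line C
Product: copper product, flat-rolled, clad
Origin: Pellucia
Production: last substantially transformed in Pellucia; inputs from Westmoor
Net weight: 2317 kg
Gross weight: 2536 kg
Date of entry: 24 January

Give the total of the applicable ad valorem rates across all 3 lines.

29%

Line A: zinc → 11.2; tubes → 11.2.3; cold-drawn → 11.2.3.1. Scheduled 32%. Galveny agreement on 11.2: RVC ≥ 45% → 4% available; preferential 4%. → 4%.
Line B: copper → 11.1; tubes → 11.1.3; cold-drawn → 11.1.3.2. Scheduled 6%. Galveny agreement on 11.2: 11.1.3.2 not covered. → 6%.
Line C: copper → 11.1; flat-rolled → 11.1.2; clad → 11.1.2.3. Scheduled 19%. Pellucia agreement on 11.1.3.1: 11.1.2.3 not covered. → 19%.
Sum: 4% + 6% + 19% = 29%.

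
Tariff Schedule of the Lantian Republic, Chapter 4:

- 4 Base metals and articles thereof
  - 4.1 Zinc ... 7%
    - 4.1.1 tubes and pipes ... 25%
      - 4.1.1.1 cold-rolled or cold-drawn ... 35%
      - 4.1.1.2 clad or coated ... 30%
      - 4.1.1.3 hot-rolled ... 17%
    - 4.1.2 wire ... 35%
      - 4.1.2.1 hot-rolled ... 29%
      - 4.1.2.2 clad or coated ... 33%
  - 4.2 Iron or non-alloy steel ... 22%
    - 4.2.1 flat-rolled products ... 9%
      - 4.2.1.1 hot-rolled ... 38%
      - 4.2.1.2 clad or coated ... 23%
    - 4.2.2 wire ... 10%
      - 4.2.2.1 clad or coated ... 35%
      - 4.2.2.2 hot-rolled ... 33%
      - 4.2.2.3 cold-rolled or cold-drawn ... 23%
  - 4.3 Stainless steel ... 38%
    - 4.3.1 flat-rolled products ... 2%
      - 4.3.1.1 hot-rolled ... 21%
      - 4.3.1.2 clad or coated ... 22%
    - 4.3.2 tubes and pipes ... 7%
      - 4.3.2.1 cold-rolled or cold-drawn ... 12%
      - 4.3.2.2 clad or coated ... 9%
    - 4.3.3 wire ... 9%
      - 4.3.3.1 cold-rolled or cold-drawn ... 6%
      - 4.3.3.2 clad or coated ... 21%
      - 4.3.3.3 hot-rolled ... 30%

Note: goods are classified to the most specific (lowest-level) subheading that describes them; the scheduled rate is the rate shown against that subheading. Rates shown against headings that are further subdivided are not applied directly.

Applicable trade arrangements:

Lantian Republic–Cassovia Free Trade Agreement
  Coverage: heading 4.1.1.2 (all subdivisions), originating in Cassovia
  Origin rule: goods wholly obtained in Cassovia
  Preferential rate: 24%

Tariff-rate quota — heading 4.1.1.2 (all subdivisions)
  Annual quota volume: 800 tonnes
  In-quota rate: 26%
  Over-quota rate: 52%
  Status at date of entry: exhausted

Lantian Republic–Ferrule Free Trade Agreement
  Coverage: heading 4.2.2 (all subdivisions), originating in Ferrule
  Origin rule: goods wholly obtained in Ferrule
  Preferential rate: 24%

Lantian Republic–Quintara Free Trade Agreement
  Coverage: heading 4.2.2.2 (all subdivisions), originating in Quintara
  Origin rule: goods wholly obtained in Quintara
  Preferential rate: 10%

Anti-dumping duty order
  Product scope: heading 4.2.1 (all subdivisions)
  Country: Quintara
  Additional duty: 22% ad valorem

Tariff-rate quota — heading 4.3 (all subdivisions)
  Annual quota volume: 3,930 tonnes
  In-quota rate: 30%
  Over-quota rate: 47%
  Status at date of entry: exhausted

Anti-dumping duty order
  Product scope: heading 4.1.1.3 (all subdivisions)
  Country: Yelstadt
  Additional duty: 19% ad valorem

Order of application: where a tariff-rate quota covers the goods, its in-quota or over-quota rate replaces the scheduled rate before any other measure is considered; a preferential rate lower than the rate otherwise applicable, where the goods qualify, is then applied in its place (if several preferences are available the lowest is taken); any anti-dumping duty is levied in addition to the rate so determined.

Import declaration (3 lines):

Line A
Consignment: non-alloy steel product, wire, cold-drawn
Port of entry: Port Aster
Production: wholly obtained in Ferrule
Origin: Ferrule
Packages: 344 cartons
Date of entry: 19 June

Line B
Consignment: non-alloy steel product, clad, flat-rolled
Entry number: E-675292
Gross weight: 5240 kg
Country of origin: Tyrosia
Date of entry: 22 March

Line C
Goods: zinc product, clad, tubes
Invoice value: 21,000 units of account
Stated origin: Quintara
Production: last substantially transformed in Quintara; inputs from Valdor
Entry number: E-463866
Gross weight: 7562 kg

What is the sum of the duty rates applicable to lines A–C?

Line A: non-alloy steel → 4.2; wire → 4.2.2; cold-drawn → 4.2.2.3. Scheduled 23%. Ferrule agreement on 4.2.2: wholly obtained → 24% available; preference 24% not lower than 23% → no reduction. → 23%.
Line B: non-alloy steel → 4.2; flat-rolled → 4.2.1; clad → 4.2.1.2. Scheduled 23%. No special measure applies. → 23%.
Line C: zinc → 4.1; tubes → 4.1.1; clad → 4.1.1.2. Scheduled 30%. quota on 4.1.1.2 exhausted → over-quota 52%; Quintara agreement on 4.2.2.2: 4.1.1.2 not covered. → 52%.
Sum: 23% + 23% + 52% = 98%.

98%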